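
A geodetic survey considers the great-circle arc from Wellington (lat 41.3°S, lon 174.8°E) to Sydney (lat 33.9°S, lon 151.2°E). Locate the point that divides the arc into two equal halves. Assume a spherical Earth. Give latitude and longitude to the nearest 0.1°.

≈ lat 38.2°S, lon 162.4°E

Write both endpoints as unit vectors p₁, p₂ with components (cos φ cos λ, cos φ sin λ, sin φ).
The central angle between the endpoints is δ = arccos(p₁·p₂) ≈ 0.350 rad (20.0°).
Interpolate at f = 1/2 with slerp weights a = sin((1−f)δ)/sin δ ≈ 0.508, b = sin(fδ)/sin δ ≈ 0.508.
p = a·p₁ + b·p₂ ≈ (-0.749, 0.238, -0.618); φ = arcsin(p_z) ≈ -38.19°, λ = atan2(p_y, p_x) ≈ 162.40°.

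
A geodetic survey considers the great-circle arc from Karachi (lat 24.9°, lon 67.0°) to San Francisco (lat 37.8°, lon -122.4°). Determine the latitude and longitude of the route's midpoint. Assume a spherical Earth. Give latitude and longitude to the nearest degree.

≈ lat 80°, lon 112°

Write both endpoints as unit vectors p₁, p₂ with components (cos φ cos λ, cos φ sin λ, sin φ).
The central angle between the endpoints is δ = arccos(p₁·p₂) ≈ 2.036 rad (116.7°).
Interpolate at f = 1/2 with slerp weights a = sin((1−f)δ)/sin δ ≈ 0.953, b = sin(fδ)/sin δ ≈ 0.953.
p = a·p₁ + b·p₂ ≈ (-0.066, 0.160, 0.985); φ = arcsin(p_z) ≈ 80.05°, λ = atan2(p_y, p_x) ≈ 112.35°.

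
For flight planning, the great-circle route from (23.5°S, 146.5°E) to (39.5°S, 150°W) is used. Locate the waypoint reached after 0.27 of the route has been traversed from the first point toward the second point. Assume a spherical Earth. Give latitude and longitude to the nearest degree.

≈ (31°S, 161°E)

Convert each endpoint to a unit vector on the sphere (x = cos φ cos λ, y = cos φ sin λ, z = sin φ).
The central angle between the endpoints is δ = arccos(p₁·p₂) ≈ 0.965 rad (55.3°).
Interpolate at f = 0.27 with slerp weights a = sin((1−f)δ)/sin δ ≈ 0.788, b = sin(fδ)/sin δ ≈ 0.313.
p = a·p₁ + b·p₂ ≈ (-0.812, 0.278, -0.513); φ = arcsin(p_z) ≈ -30.90°, λ = atan2(p_y, p_x) ≈ 161.11°.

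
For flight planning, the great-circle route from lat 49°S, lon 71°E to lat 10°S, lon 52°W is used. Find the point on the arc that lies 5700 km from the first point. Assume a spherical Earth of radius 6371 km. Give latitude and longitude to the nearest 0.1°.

≈ lat 48.1°S, lon 10.6°W

Write both endpoints as unit vectors p₁, p₂ with components (cos φ cos λ, cos φ sin λ, sin φ).
The central angle between the endpoints is δ = arccos(p₁·p₂) ≈ 1.793 rad (102.8°). The total great-circle distance is δ·R ≈ 1.793 × 6371 ≈ 11426 km, so the target fraction is f = 5700/11426 ≈ 0.499.
Interpolate at f ≈ 0.499 with slerp weights a = sin((1−f)δ)/sin δ ≈ 0.802, b = sin(fδ)/sin δ ≈ 0.800.
p = a·p₁ + b·p₂ ≈ (0.656, -0.123, -0.744); φ = arcsin(p_z) ≈ -48.11°, λ = atan2(p_y, p_x) ≈ -10.61°.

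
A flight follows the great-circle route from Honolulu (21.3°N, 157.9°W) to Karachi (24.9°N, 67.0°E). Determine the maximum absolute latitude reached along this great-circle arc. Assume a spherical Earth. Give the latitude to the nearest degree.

≈ 48°N

The great circle lies in the plane with unit normal n̂ = (p₁ × p₂)/|p₁ × p₂|.
Here n̂_z ≈ -0.666; the vertex latitude is φ_max = arccos|n̂_z| ≈ 48.2°.
Check via Clairaut: cos φ_max = |cos φ₁| · sin C = cos(21.3°)·sin(45.7°) ≈ 0.666, again giving ≈ 48.2°.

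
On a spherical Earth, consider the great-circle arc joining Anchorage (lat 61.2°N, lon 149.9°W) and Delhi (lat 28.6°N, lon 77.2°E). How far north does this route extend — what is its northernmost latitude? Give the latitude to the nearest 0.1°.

The great circle lies in the plane with unit normal n̂ = (p₁ × p₂)/|p₁ × p₂|.
Here n̂_z ≈ -0.313; the vertex latitude is φ_max = arccos|n̂_z| ≈ 71.8°.
Check via Clairaut: cos φ_max = |cos φ₁| · sin C = cos(61.2°)·sin(40.5°) ≈ 0.313, again giving ≈ 71.8°.

≈ 71.8°N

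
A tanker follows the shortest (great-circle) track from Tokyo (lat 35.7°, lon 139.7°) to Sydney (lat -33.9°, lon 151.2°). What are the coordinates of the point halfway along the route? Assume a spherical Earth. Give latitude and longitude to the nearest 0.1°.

Write both endpoints as unit vectors p₁, p₂ with components (cos φ cos λ, cos φ sin λ, sin φ).
The central angle between the endpoints is δ = arccos(p₁·p₂) ≈ 1.229 rad (70.4°).
Interpolate at f = 1/2 with slerp weights a = sin((1−f)δ)/sin δ ≈ 0.612, b = sin(fδ)/sin δ ≈ 0.612.
p = a·p₁ + b·p₂ ≈ (-0.824, 0.566, 0.016); φ = arcsin(p_z) ≈ 0.90°, λ = atan2(p_y, p_x) ≈ 145.51°.

≈ lat 0.9°, lon 145.5°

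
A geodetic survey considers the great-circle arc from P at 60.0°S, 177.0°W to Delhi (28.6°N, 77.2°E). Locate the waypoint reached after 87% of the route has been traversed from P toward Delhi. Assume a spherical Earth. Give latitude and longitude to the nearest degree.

≈ 15°N, 86°E

From cos δ = sin φ₁ sin φ₂ + cos φ₁ cos φ₂ cos Δλ, the central angle is δ ≈ 2.134 rad (122.3°).
Interpolate at f = 0.87 with slerp weights a = sin((1−f)δ)/sin δ ≈ 0.324, b = sin(fδ)/sin δ ≈ 1.135.
p = a·p₁ + b·p₂ ≈ (0.059, 0.963, 0.263); φ = arcsin(p_z) ≈ 15.23°, λ = atan2(p_y, p_x) ≈ 86.50°.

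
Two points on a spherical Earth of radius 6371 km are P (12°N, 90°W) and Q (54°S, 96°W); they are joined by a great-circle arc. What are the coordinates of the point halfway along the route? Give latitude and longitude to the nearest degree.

≈ (21°S, 92°W)

The haversine formula gives a central angle δ ≈ 1.155 rad (66.2°) between the endpoints.
Interpolate at f = 1/2 with slerp weights a = sin((1−f)δ)/sin δ ≈ 0.597, b = sin(fδ)/sin δ ≈ 0.597.
p = a·p₁ + b·p₂ ≈ (-0.037, -0.933, -0.359); φ = arcsin(p_z) ≈ -21.02°, λ = atan2(p_y, p_x) ≈ -92.25°.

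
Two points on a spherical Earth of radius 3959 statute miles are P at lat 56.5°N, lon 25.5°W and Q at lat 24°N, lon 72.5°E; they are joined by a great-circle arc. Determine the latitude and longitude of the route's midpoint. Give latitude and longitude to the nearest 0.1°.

The haversine formula gives a central angle δ ≈ 1.298 rad (74.4°) between the endpoints.
Interpolate at f = 1/2 with slerp weights a = sin((1−f)δ)/sin δ ≈ 0.628, b = sin(fδ)/sin δ ≈ 0.628.
p = a·p₁ + b·p₂ ≈ (0.485, 0.398, 0.779); φ = arcsin(p_z) ≈ 51.15°, λ = atan2(p_y, p_x) ≈ 39.35°.

≈ lat 51.1°N, lon 39.3°E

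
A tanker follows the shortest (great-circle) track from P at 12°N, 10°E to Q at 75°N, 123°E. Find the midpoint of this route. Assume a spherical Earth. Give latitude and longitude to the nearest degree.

From cos δ = sin φ₁ sin φ₂ + cos φ₁ cos φ₂ cos Δλ, the central angle is δ ≈ 1.469 rad (84.2°).
Interpolate at f = 1/2 with slerp weights a = sin((1−f)δ)/sin δ ≈ 0.674, b = sin(fδ)/sin δ ≈ 0.674.
p = a·p₁ + b·p₂ ≈ (0.554, 0.261, 0.791); φ = arcsin(p_z) ≈ 52.25°, λ = atan2(p_y, p_x) ≈ 25.20°.

≈ 52°N, 25°E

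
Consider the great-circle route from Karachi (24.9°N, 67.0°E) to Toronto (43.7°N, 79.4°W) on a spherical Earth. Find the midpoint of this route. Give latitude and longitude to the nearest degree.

The haversine formula gives a central angle δ ≈ 1.829 rad (104.8°) between the endpoints.
Interpolate at f = 1/2 with slerp weights a = sin((1−f)δ)/sin δ ≈ 0.819, b = sin(fδ)/sin δ ≈ 0.819.
p = a·p₁ + b·p₂ ≈ (0.399, 0.102, 0.911); φ = arcsin(p_z) ≈ 65.66°, λ = atan2(p_y, p_x) ≈ 14.31°.

≈ (66°N, 14°E)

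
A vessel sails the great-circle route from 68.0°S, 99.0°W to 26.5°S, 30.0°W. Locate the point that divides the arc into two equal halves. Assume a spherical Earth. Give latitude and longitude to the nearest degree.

≈ 52°S, 49°W

Write both endpoints as unit vectors p₁, p₂ with components (cos φ cos λ, cos φ sin λ, sin φ).
The central angle between the endpoints is δ = arccos(p₁·p₂) ≈ 1.008 rad (57.7°).
Interpolate at f = 1/2 with slerp weights a = sin((1−f)δ)/sin δ ≈ 0.571, b = sin(fδ)/sin δ ≈ 0.571.
p = a·p₁ + b·p₂ ≈ (0.409, -0.467, -0.784); φ = arcsin(p_z) ≈ -51.64°, λ = atan2(p_y, p_x) ≈ -48.77°.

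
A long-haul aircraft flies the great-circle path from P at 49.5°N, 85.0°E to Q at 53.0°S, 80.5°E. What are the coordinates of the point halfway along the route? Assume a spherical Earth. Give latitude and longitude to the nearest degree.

Convert each endpoint to a unit vector on the sphere (x = cos φ cos λ, y = cos φ sin λ, z = sin φ).
The central angle between the endpoints is δ = arccos(p₁·p₂) ≈ 1.790 rad (102.6°).
Interpolate at f = 1/2 with slerp weights a = sin((1−f)δ)/sin δ ≈ 0.799, b = sin(fδ)/sin δ ≈ 0.799.
p = a·p₁ + b·p₂ ≈ (0.125, 0.992, -0.031); φ = arcsin(p_z) ≈ -1.75°, λ = atan2(p_y, p_x) ≈ 82.84°.

≈ 2°S, 83°E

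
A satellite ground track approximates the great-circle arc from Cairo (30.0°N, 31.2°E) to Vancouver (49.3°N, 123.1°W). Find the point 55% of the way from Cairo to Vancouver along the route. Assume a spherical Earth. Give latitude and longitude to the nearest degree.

Convert each endpoint to a unit vector on the sphere (x = cos φ cos λ, y = cos φ sin λ, z = sin φ).
The central angle between the endpoints is δ = arccos(p₁·p₂) ≈ 1.701 rad (97.5°).
Interpolate at f = 0.55 with slerp weights a = sin((1−f)δ)/sin δ ≈ 0.699, b = sin(fδ)/sin δ ≈ 0.812.
p = a·p₁ + b·p₂ ≈ (0.229, -0.130, 0.965); φ = arcsin(p_z) ≈ 74.76°, λ = atan2(p_y, p_x) ≈ -29.63°.

≈ 75°N, 30°W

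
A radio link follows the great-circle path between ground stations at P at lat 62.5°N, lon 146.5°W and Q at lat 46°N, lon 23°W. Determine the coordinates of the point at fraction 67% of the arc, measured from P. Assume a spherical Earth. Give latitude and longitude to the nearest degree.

≈ lat 63°N, lon 43°W

The haversine formula gives a central angle δ ≈ 1.092 rad (62.5°) between the endpoints.
Interpolate at f = 0.67 with slerp weights a = sin((1−f)δ)/sin δ ≈ 0.397, b = sin(fδ)/sin δ ≈ 0.753.
p = a·p₁ + b·p₂ ≈ (0.328, -0.306, 0.894); φ = arcsin(p_z) ≈ 63.35°, λ = atan2(p_y, p_x) ≈ -42.94°.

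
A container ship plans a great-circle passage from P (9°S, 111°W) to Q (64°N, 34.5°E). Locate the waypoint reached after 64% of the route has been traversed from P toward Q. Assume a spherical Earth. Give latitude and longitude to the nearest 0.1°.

Convert each endpoint to a unit vector on the sphere (x = cos φ cos λ, y = cos φ sin λ, z = sin φ).
The central angle between the endpoints is δ = arccos(p₁·p₂) ≈ 2.091 rad (119.8°).
Interpolate at f = 0.64 with slerp weights a = sin((1−f)δ)/sin δ ≈ 0.788, b = sin(fδ)/sin δ ≈ 1.122.
p = a·p₁ + b·p₂ ≈ (0.126, -0.448, 0.885); φ = arcsin(p_z) ≈ 62.24°, λ = atan2(p_y, p_x) ≈ -74.27°.

≈ (62.2°N, 74.3°W)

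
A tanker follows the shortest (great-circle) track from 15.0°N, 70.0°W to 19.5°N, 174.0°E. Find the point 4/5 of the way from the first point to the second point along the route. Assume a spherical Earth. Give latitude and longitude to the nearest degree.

Write both endpoints as unit vectors p₁, p₂ with components (cos φ cos λ, cos φ sin λ, sin φ).
The central angle between the endpoints is δ = arccos(p₁·p₂) ≈ 1.889 rad (108.2°).
Interpolate at f = 4/5 with slerp weights a = sin((1−f)δ)/sin δ ≈ 0.388, b = sin(fδ)/sin δ ≈ 1.051.
p = a·p₁ + b·p₂ ≈ (-0.857, -0.249, 0.451); φ = arcsin(p_z) ≈ 26.83°, λ = atan2(p_y, p_x) ≈ -163.80°.

≈ 27°N, 164°W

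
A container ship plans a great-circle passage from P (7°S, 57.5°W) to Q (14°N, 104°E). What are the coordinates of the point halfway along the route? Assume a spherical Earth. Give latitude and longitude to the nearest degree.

≈ (21°N, 19°E)

Convert each endpoint to a unit vector on the sphere (x = cos φ cos λ, y = cos φ sin λ, z = sin φ).
The central angle between the endpoints is δ = arccos(p₁·p₂) ≈ 2.802 rad (160.5°).
Interpolate at f = 1/2 with slerp weights a = sin((1−f)δ)/sin δ ≈ 2.956, b = sin(fδ)/sin δ ≈ 2.956.
p = a·p₁ + b·p₂ ≈ (0.883, 0.309, 0.355); φ = arcsin(p_z) ≈ 20.79°, λ = atan2(p_y, p_x) ≈ 19.27°.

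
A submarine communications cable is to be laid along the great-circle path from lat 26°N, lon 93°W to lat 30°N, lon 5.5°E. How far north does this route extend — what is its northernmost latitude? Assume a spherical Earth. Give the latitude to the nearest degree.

≈ 39°N

The great circle lies in the plane with unit normal n̂ = (p₁ × p₂)/|p₁ × p₂|.
Here n̂_z ≈ +0.774; the vertex latitude is φ_max = arccos|n̂_z| ≈ 39.3°.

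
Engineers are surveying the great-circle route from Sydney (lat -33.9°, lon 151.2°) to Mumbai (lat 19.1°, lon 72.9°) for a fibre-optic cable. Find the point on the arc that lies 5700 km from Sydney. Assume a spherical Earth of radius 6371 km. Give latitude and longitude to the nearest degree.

The haversine formula gives a central angle δ ≈ 1.594 rad (91.3°) between the endpoints. The total great-circle distance is δ·R ≈ 1.594 × 6371 ≈ 10157 km, so the target fraction is f = 5700/10157 ≈ 0.561.
Interpolate at f ≈ 0.561 with slerp weights a = sin((1−f)δ)/sin δ ≈ 0.644, b = sin(fδ)/sin δ ≈ 0.780.
p = a·p₁ + b·p₂ ≈ (-0.252, 0.962, -0.104); φ = arcsin(p_z) ≈ -5.97°, λ = atan2(p_y, p_x) ≈ 104.66°.

≈ lat -6°, lon 105°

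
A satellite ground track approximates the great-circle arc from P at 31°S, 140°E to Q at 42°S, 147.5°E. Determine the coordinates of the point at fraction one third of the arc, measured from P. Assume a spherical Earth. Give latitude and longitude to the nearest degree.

≈ 35°S, 142°E

From cos δ = sin φ₁ sin φ₂ + cos φ₁ cos φ₂ cos Δλ, the central angle is δ ≈ 0.219 rad (12.5°).
Interpolate at f = 1/3 with slerp weights a = sin((1−f)δ)/sin δ ≈ 0.670, b = sin(fδ)/sin δ ≈ 0.336.
p = a·p₁ + b·p₂ ≈ (-0.650, 0.503, -0.570); φ = arcsin(p_z) ≈ -34.72°, λ = atan2(p_y, p_x) ≈ 142.27°.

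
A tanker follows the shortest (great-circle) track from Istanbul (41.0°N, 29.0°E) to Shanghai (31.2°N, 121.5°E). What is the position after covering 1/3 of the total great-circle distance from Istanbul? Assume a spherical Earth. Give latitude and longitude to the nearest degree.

The haversine formula gives a central angle δ ≈ 1.254 rad (71.8°) between the endpoints.
Interpolate at f = 1/3 with slerp weights a = sin((1−f)δ)/sin δ ≈ 0.781, b = sin(fδ)/sin δ ≈ 0.427.
p = a·p₁ + b·p₂ ≈ (0.324, 0.597, 0.734); φ = arcsin(p_z) ≈ 47.18°, λ = atan2(p_y, p_x) ≈ 61.48°.

≈ 47°N, 61°E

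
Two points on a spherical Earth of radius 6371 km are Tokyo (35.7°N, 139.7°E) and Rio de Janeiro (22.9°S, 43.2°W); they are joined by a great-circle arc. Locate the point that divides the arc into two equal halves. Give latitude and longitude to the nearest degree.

≈ 59°N, 64°W

From cos δ = sin φ₁ sin φ₂ + cos φ₁ cos φ₂ cos Δλ, the central angle is δ ≈ 2.914 rad (167.0°).
Interpolate at f = 1/2 with slerp weights a = sin((1−f)δ)/sin δ ≈ 4.402, b = sin(fδ)/sin δ ≈ 4.402.
p = a·p₁ + b·p₂ ≈ (0.230, -0.464, 0.856); φ = arcsin(p_z) ≈ 58.84°, λ = atan2(p_y, p_x) ≈ -63.66°.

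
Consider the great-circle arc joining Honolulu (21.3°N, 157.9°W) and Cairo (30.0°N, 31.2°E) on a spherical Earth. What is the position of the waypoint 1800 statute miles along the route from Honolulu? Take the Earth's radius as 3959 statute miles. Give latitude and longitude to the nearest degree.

Write both endpoints as unit vectors p₁, p₂ with components (cos φ cos λ, cos φ sin λ, sin φ).
The central angle between the endpoints is δ = arccos(p₁·p₂) ≈ 2.233 rad (128.0°). The total great-circle distance is δ·R ≈ 2.233 × 3959 ≈ 8842 mi, so the target fraction is f = 1800/8842 ≈ 0.204.
Interpolate at f ≈ 0.204 with slerp weights a = sin((1−f)δ)/sin δ ≈ 1.241, b = sin(fδ)/sin δ ≈ 0.557.
p = a·p₁ + b·p₂ ≈ (-0.659, -0.185, 0.729); φ = arcsin(p_z) ≈ 46.83°, λ = atan2(p_y, p_x) ≈ -164.30°.

≈ 47°N, 164°W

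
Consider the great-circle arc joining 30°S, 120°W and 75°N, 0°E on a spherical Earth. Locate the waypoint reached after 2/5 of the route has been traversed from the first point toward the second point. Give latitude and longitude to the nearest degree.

From cos δ = sin φ₁ sin φ₂ + cos φ₁ cos φ₂ cos Δλ, the central angle is δ ≈ 2.208 rad (126.5°).
Interpolate at f = 2/5 with slerp weights a = sin((1−f)δ)/sin δ ≈ 1.207, b = sin(fδ)/sin δ ≈ 0.962.
p = a·p₁ + b·p₂ ≈ (-0.274, -0.905, 0.325); φ = arcsin(p_z) ≈ 18.99°, λ = atan2(p_y, p_x) ≈ -106.82°.

≈ 19°N, 107°W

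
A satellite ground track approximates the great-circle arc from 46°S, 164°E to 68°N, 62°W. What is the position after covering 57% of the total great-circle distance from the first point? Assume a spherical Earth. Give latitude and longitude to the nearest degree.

≈ 32°N, 160°W

Write both endpoints as unit vectors p₁, p₂ with components (cos φ cos λ, cos φ sin λ, sin φ).
The central angle between the endpoints is δ = arccos(p₁·p₂) ≈ 2.582 rad (148.0°).
Interpolate at f = 0.57 with slerp weights a = sin((1−f)δ)/sin δ ≈ 1.689, b = sin(fδ)/sin δ ≈ 1.876.
p = a·p₁ + b·p₂ ≈ (-0.798, -0.297, 0.524); φ = arcsin(p_z) ≈ 31.63°, λ = atan2(p_y, p_x) ≈ -159.58°.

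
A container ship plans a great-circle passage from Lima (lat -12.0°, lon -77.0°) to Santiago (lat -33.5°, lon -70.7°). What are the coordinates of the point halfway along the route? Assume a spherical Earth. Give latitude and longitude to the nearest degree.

Convert each endpoint to a unit vector on the sphere (x = cos φ cos λ, y = cos φ sin λ, z = sin φ).
The central angle between the endpoints is δ = arccos(p₁·p₂) ≈ 0.388 rad (22.3°).
Interpolate at f = 1/2 with slerp weights a = sin((1−f)δ)/sin δ ≈ 0.510, b = sin(fδ)/sin δ ≈ 0.510.
p = a·p₁ + b·p₂ ≈ (0.253, -0.887, -0.387); φ = arcsin(p_z) ≈ -22.78°, λ = atan2(p_y, p_x) ≈ -74.10°.

≈ lat -23°, lon -74°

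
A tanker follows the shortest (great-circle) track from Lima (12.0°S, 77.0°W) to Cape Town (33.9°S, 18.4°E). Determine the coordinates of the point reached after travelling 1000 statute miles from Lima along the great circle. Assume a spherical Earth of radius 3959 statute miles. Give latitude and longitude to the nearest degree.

≈ 20°S, 64°W

The haversine formula gives a central angle δ ≈ 1.531 rad (87.7°) between the endpoints. The total great-circle distance is δ·R ≈ 1.531 × 3959 ≈ 6062 mi, so the target fraction is f = 1000/6062 ≈ 0.165.
Interpolate at f ≈ 0.165 with slerp weights a = sin((1−f)δ)/sin δ ≈ 0.958, b = sin(fδ)/sin δ ≈ 0.250.
p = a·p₁ + b·p₂ ≈ (0.408, -0.848, -0.339); φ = arcsin(p_z) ≈ -19.80°, λ = atan2(p_y, p_x) ≈ -64.31°.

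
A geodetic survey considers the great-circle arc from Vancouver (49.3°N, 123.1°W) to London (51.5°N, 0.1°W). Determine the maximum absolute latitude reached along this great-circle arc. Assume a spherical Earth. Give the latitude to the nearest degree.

≈ 68°N

The great circle lies in the plane with unit normal n̂ = (p₁ × p₂)/|p₁ × p₂|.
Here n̂_z ≈ +0.367; the vertex latitude is φ_max = arccos|n̂_z| ≈ 68.5°.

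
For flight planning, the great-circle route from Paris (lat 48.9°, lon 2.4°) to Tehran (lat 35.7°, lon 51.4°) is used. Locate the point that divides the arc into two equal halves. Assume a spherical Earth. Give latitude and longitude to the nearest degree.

Write both endpoints as unit vectors p₁, p₂ with components (cos φ cos λ, cos φ sin λ, sin φ).
The central angle between the endpoints is δ = arccos(p₁·p₂) ≈ 0.660 rad (37.8°).
Interpolate at f = 1/2 with slerp weights a = sin((1−f)δ)/sin δ ≈ 0.529, b = sin(fδ)/sin δ ≈ 0.529.
p = a·p₁ + b·p₂ ≈ (0.615, 0.350, 0.707); φ = arcsin(p_z) ≈ 44.97°, λ = atan2(p_y, p_x) ≈ 29.65°.

≈ lat 45°, lon 30°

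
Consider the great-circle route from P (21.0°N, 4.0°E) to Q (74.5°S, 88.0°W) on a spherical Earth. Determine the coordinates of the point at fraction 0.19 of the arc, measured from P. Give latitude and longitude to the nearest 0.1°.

≈ (0.8°N, 1.9°W)

Convert each endpoint to a unit vector on the sphere (x = cos φ cos λ, y = cos φ sin λ, z = sin φ).
The central angle between the endpoints is δ = arccos(p₁·p₂) ≈ 1.933 rad (110.7°).
Interpolate at f = 0.19 with slerp weights a = sin((1−f)δ)/sin δ ≈ 1.069, b = sin(fδ)/sin δ ≈ 0.384.
p = a·p₁ + b·p₂ ≈ (0.999, -0.033, 0.013); φ = arcsin(p_z) ≈ 0.76°, λ = atan2(p_y, p_x) ≈ -1.89°.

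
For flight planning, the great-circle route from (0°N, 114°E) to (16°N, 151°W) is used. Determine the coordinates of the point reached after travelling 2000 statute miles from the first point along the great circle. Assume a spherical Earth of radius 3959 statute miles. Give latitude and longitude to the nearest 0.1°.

Write both endpoints as unit vectors p₁, p₂ with components (cos φ cos λ, cos φ sin λ, sin φ).
The central angle between the endpoints is δ = arccos(p₁·p₂) ≈ 1.655 rad (94.8°). The total great-circle distance is δ·R ≈ 1.655 × 3959 ≈ 6551 mi, so the target fraction is f = 2000/6551 ≈ 0.305.
Interpolate at f ≈ 0.305 with slerp weights a = sin((1−f)δ)/sin δ ≈ 0.916, b = sin(fδ)/sin δ ≈ 0.486.
p = a·p₁ + b·p₂ ≈ (-0.781, 0.610, 0.134); φ = arcsin(p_z) ≈ 7.69°, λ = atan2(p_y, p_x) ≈ 141.99°.

≈ (7.7°N, 142.0°E)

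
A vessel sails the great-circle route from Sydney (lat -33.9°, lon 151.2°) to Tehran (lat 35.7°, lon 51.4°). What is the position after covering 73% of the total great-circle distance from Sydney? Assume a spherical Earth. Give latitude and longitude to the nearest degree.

≈ lat 19°, lon 81°

From cos δ = sin φ₁ sin φ₂ + cos φ₁ cos φ₂ cos Δλ, the central angle is δ ≈ 2.027 rad (116.1°).
Interpolate at f = 0.73 with slerp weights a = sin((1−f)δ)/sin δ ≈ 0.579, b = sin(fδ)/sin δ ≈ 1.109.
p = a·p₁ + b·p₂ ≈ (0.140, 0.936, 0.324); φ = arcsin(p_z) ≈ 18.91°, λ = atan2(p_y, p_x) ≈ 81.46°.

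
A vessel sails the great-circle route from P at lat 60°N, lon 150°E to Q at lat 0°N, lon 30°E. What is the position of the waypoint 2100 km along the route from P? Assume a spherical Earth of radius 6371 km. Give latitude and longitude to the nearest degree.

≈ lat 63°N, lon 110°E

Write both endpoints as unit vectors p₁, p₂ with components (cos φ cos λ, cos φ sin λ, sin φ).
The central angle between the endpoints is δ = arccos(p₁·p₂) ≈ 1.823 rad (104.5°). The total great-circle distance is δ·R ≈ 1.823 × 6371 ≈ 11617 km, so the target fraction is f = 2100/11617 ≈ 0.181.
Interpolate at f ≈ 0.181 with slerp weights a = sin((1−f)δ)/sin δ ≈ 1.030, b = sin(fδ)/sin δ ≈ 0.334.
p = a·p₁ + b·p₂ ≈ (-0.156, 0.425, 0.892); φ = arcsin(p_z) ≈ 63.10°, λ = atan2(p_y, p_x) ≈ 110.22°.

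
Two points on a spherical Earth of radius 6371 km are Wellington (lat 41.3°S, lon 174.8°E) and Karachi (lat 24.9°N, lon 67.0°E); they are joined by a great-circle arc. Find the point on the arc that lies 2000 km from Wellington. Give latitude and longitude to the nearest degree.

The haversine formula gives a central angle δ ≈ 2.079 rad (119.1°) between the endpoints. The total great-circle distance is δ·R ≈ 2.079 × 6371 ≈ 13242 km, so the target fraction is f = 2000/13242 ≈ 0.151.
Interpolate at f ≈ 0.151 with slerp weights a = sin((1−f)δ)/sin δ ≈ 1.123, b = sin(fδ)/sin δ ≈ 0.353.
p = a·p₁ + b·p₂ ≈ (-0.715, 0.372, -0.592); φ = arcsin(p_z) ≈ -36.32°, λ = atan2(p_y, p_x) ≈ 152.54°.

≈ lat 36°S, lon 153°E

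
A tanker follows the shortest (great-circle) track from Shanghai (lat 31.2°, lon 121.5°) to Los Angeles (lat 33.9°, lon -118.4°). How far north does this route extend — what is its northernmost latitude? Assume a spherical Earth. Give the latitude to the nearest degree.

≈ 52°

The great circle lies in the plane with unit normal n̂ = (p₁ × p₂)/|p₁ × p₂|.
Here n̂_z ≈ +0.616; the vertex latitude is φ_max = arccos|n̂_z| ≈ 52.0°.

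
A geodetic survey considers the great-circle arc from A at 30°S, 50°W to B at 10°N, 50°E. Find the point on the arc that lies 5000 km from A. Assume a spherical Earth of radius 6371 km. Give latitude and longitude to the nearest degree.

≈ 18°S, 2°W

From cos δ = sin φ₁ sin φ₂ + cos φ₁ cos φ₂ cos Δλ, the central angle is δ ≈ 1.808 rad (103.6°). The total great-circle distance is δ·R ≈ 1.808 × 6371 ≈ 11518 km, so the target fraction is f = 5000/11518 ≈ 0.434.
Interpolate at f ≈ 0.434 with slerp weights a = sin((1−f)δ)/sin δ ≈ 0.878, b = sin(fδ)/sin δ ≈ 0.727.
p = a·p₁ + b·p₂ ≈ (0.949, -0.034, -0.313); φ = arcsin(p_z) ≈ -18.23°, λ = atan2(p_y, p_x) ≈ -2.06°.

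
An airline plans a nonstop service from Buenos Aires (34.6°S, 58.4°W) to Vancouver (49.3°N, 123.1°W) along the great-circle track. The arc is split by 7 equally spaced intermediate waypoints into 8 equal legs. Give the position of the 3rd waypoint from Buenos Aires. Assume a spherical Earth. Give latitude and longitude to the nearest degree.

≈ 2°S, 80°W

From cos δ = sin φ₁ sin φ₂ + cos φ₁ cos φ₂ cos Δλ, the central angle is δ ≈ 1.773 rad (101.6°).
Interpolate at f = 3/8 with slerp weights a = sin((1−f)δ)/sin δ ≈ 0.914, b = sin(fδ)/sin δ ≈ 0.630.
p = a·p₁ + b·p₂ ≈ (0.170, -0.985, -0.041); φ = arcsin(p_z) ≈ -2.36°, λ = atan2(p_y, p_x) ≈ -80.22°.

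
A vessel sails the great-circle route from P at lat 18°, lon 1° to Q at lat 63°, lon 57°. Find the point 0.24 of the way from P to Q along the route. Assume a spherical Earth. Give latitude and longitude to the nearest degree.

Convert each endpoint to a unit vector on the sphere (x = cos φ cos λ, y = cos φ sin λ, z = sin φ).
The central angle between the endpoints is δ = arccos(p₁·p₂) ≈ 1.028 rad (58.9°).
Interpolate at f = 0.24 with slerp weights a = sin((1−f)δ)/sin δ ≈ 0.822, b = sin(fδ)/sin δ ≈ 0.285.
p = a·p₁ + b·p₂ ≈ (0.853, 0.122, 0.508); φ = arcsin(p_z) ≈ 30.55°, λ = atan2(p_y, p_x) ≈ 8.16°.

≈ lat 31°, lon 8°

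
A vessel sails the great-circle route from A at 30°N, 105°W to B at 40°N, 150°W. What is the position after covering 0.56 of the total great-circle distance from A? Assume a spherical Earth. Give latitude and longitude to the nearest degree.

The haversine formula gives a central angle δ ≈ 0.659 rad (37.8°) between the endpoints.
Interpolate at f = 0.56 with slerp weights a = sin((1−f)δ)/sin δ ≈ 0.467, b = sin(fδ)/sin δ ≈ 0.589.
p = a·p₁ + b·p₂ ≈ (-0.495, -0.616, 0.612); φ = arcsin(p_z) ≈ 37.74°, λ = atan2(p_y, p_x) ≈ -128.80°.

≈ 38°N, 129°W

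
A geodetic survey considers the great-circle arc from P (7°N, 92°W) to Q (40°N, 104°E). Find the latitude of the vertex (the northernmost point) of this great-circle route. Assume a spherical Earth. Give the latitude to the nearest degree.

≈ 74°N

The great circle lies in the plane with unit normal n̂ = (p₁ × p₂)/|p₁ × p₂|.
Here n̂_z ≈ -0.277; the vertex latitude is φ_max = arccos|n̂_z| ≈ 73.9°.
Check via Clairaut: cos φ_max = |cos φ₁| · sin C = cos(7.0°)·sin(16.2°) ≈ 0.277, again giving ≈ 73.9°.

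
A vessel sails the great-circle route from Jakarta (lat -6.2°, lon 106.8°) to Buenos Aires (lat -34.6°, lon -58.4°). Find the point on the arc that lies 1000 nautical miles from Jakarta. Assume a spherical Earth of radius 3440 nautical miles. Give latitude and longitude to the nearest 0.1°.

≈ lat -22.0°, lon 101.3°

From cos δ = sin φ₁ sin φ₂ + cos φ₁ cos φ₂ cos Δλ, the central angle is δ ≈ 2.389 rad (136.9°). The total great-circle distance is δ·R ≈ 2.389 × 3440 ≈ 8218 nmi, so the target fraction is f = 1000/8218 ≈ 0.122.
Interpolate at f ≈ 0.122 with slerp weights a = sin((1−f)δ)/sin δ ≈ 1.264, b = sin(fδ)/sin δ ≈ 0.419.
p = a·p₁ + b·p₂ ≈ (-0.182, 0.909, -0.375); φ = arcsin(p_z) ≈ -22.00°, λ = atan2(p_y, p_x) ≈ 101.34°.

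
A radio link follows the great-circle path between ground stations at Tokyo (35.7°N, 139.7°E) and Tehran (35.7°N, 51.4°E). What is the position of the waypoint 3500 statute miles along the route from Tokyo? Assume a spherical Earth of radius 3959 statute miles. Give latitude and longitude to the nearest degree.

Write both endpoints as unit vectors p₁, p₂ with components (cos φ cos λ, cos φ sin λ, sin φ).
The central angle between the endpoints is δ = arccos(p₁·p₂) ≈ 1.202 rad (68.9°). The total great-circle distance is δ·R ≈ 1.202 × 3959 ≈ 4760 mi, so the target fraction is f = 3500/4760 ≈ 0.735.
Interpolate at f ≈ 0.735 with slerp weights a = sin((1−f)δ)/sin δ ≈ 0.336, b = sin(fδ)/sin δ ≈ 0.829.
p = a·p₁ + b·p₂ ≈ (0.212, 0.702, 0.680); φ = arcsin(p_z) ≈ 42.81°, λ = atan2(p_y, p_x) ≈ 73.19°.

≈ (43°N, 73°E)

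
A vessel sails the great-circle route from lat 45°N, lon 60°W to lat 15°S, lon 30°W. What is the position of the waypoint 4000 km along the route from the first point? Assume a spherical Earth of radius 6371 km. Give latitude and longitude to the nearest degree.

≈ lat 13°N, lon 41°W

The haversine formula gives a central angle δ ≈ 1.150 rad (65.9°) between the endpoints. The total great-circle distance is δ·R ≈ 1.150 × 6371 ≈ 7327 km, so the target fraction is f = 4000/7327 ≈ 0.546.
Interpolate at f ≈ 0.546 with slerp weights a = sin((1−f)δ)/sin δ ≈ 0.546, b = sin(fδ)/sin δ ≈ 0.644.
p = a·p₁ + b·p₂ ≈ (0.732, -0.645, 0.220); φ = arcsin(p_z) ≈ 12.70°, λ = atan2(p_y, p_x) ≈ -41.42°.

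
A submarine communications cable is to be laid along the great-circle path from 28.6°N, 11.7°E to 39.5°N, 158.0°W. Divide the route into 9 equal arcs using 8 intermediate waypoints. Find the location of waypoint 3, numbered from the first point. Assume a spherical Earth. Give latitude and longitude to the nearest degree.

≈ 65°N, 0°E

From cos δ = sin φ₁ sin φ₂ + cos φ₁ cos φ₂ cos Δλ, the central angle is δ ≈ 1.941 rad (111.2°).
Interpolate at f = 3/9 with slerp weights a = sin((1−f)δ)/sin δ ≈ 1.032, b = sin(fδ)/sin δ ≈ 0.647.
p = a·p₁ + b·p₂ ≈ (0.425, -0.003, 0.905); φ = arcsin(p_z) ≈ 64.88°, λ = atan2(p_y, p_x) ≈ -0.43°.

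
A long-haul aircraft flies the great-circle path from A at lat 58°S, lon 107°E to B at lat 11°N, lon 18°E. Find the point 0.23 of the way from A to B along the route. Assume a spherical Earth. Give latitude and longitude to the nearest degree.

≈ lat 49°S, lon 71°E

The haversine formula gives a central angle δ ≈ 1.724 rad (98.8°) between the endpoints.
Interpolate at f = 0.23 with slerp weights a = sin((1−f)δ)/sin δ ≈ 0.982, b = sin(fδ)/sin δ ≈ 0.391.
p = a·p₁ + b·p₂ ≈ (0.213, 0.616, -0.758); φ = arcsin(p_z) ≈ -49.31°, λ = atan2(p_y, p_x) ≈ 70.96°.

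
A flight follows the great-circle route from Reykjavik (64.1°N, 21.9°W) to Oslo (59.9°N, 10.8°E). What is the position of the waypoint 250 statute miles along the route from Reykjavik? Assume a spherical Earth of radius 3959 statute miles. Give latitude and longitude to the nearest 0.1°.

≈ (63.8°N, 13.7°W)

Convert each endpoint to a unit vector on the sphere (x = cos φ cos λ, y = cos φ sin λ, z = sin φ).
The central angle between the endpoints is δ = arccos(p₁·p₂) ≈ 0.274 rad (15.7°). The total great-circle distance is δ·R ≈ 0.274 × 3959 ≈ 1086 mi, so the target fraction is f = 250/1086 ≈ 0.230.
Interpolate at f ≈ 0.230 with slerp weights a = sin((1−f)δ)/sin δ ≈ 0.774, b = sin(fδ)/sin δ ≈ 0.233.
p = a·p₁ + b·p₂ ≈ (0.428, -0.104, 0.898); φ = arcsin(p_z) ≈ 63.84°, λ = atan2(p_y, p_x) ≈ -13.67°.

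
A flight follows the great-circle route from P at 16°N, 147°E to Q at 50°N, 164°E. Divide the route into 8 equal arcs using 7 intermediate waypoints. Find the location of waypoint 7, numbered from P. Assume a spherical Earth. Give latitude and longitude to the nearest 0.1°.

≈ 45.9°N, 160.9°E

Convert each endpoint to a unit vector on the sphere (x = cos φ cos λ, y = cos φ sin λ, z = sin φ).
The central angle between the endpoints is δ = arccos(p₁·p₂) ≈ 0.640 rad (36.7°).
Interpolate at f = 7/8 with slerp weights a = sin((1−f)δ)/sin δ ≈ 0.134, b = sin(fδ)/sin δ ≈ 0.889.
p = a·p₁ + b·p₂ ≈ (-0.657, 0.228, 0.718); φ = arcsin(p_z) ≈ 45.91°, λ = atan2(p_y, p_x) ≈ 160.90°.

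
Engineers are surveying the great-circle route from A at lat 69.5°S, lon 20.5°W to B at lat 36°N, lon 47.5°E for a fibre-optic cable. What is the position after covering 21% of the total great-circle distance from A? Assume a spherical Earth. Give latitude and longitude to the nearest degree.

Convert each endpoint to a unit vector on the sphere (x = cos φ cos λ, y = cos φ sin λ, z = sin φ).
The central angle between the endpoints is δ = arccos(p₁·p₂) ≈ 2.031 rad (116.4°).
Interpolate at f = 0.21 with slerp weights a = sin((1−f)δ)/sin δ ≈ 1.116, b = sin(fδ)/sin δ ≈ 0.462.
p = a·p₁ + b·p₂ ≈ (0.618, 0.139, -0.774); φ = arcsin(p_z) ≈ -50.67°, λ = atan2(p_y, p_x) ≈ 12.64°.

≈ lat 51°S, lon 13°E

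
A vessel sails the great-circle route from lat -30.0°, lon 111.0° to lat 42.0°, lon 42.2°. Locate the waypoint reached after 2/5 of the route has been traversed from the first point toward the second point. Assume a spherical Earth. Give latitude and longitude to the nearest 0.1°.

≈ lat -0.4°, lon 85.4°

Convert each endpoint to a unit vector on the sphere (x = cos φ cos λ, y = cos φ sin λ, z = sin φ).
The central angle between the endpoints is δ = arccos(p₁·p₂) ≈ 1.673 rad (95.8°).
Interpolate at f = 2/5 with slerp weights a = sin((1−f)δ)/sin δ ≈ 0.848, b = sin(fδ)/sin δ ≈ 0.624.
p = a·p₁ + b·p₂ ≈ (0.080, 0.997, -0.007); φ = arcsin(p_z) ≈ -0.38°, λ = atan2(p_y, p_x) ≈ 85.40°.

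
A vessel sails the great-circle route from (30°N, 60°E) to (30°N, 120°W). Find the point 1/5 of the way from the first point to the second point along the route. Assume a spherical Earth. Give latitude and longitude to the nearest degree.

Convert each endpoint to a unit vector on the sphere (x = cos φ cos λ, y = cos φ sin λ, z = sin φ).
The central angle between the endpoints is δ = arccos(p₁·p₂) ≈ 2.094 rad (120.0°).
Interpolate at f = 1/5 with slerp weights a = sin((1−f)δ)/sin δ ≈ 1.148, b = sin(fδ)/sin δ ≈ 0.470.
p = a·p₁ + b·p₂ ≈ (0.294, 0.509, 0.809); φ = arcsin(p_z) ≈ 54.00°, λ = atan2(p_y, p_x) ≈ 60.00°.

≈ (54°N, 60°E)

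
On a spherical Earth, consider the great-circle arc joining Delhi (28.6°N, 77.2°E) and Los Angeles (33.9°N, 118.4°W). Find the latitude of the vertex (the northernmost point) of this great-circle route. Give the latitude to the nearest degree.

≈ 77°N

The great circle lies in the plane with unit normal n̂ = (p₁ × p₂)/|p₁ × p₂|.
Here n̂_z ≈ +0.218; the vertex latitude is φ_max = arccos|n̂_z| ≈ 77.4°.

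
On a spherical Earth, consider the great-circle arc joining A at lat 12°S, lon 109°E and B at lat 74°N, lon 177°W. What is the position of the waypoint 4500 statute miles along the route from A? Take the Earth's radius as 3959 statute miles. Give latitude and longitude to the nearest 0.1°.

Write both endpoints as unit vectors p₁, p₂ with components (cos φ cos λ, cos φ sin λ, sin φ).
The central angle between the endpoints is δ = arccos(p₁·p₂) ≈ 1.697 rad (97.2°). The total great-circle distance is δ·R ≈ 1.697 × 3959 ≈ 6717 mi, so the target fraction is f = 4500/6717 ≈ 0.670.
Interpolate at f ≈ 0.670 with slerp weights a = sin((1−f)δ)/sin δ ≈ 0.535, b = sin(fδ)/sin δ ≈ 0.914.
p = a·p₁ + b·p₂ ≈ (-0.422, 0.482, 0.768); φ = arcsin(p_z) ≈ 50.15°, λ = atan2(p_y, p_x) ≈ 131.22°.

≈ lat 50.1°N, lon 131.2°E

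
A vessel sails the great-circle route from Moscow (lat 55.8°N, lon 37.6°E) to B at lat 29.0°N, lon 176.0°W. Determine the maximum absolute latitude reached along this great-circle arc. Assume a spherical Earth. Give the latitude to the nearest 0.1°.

The great circle lies in the plane with unit normal n̂ = (p₁ × p₂)/|p₁ × p₂|.
Here n̂_z ≈ +0.272; the vertex latitude is φ_max = arccos|n̂_z| ≈ 74.2°.
Check via Clairaut: cos φ_max = |cos φ₁| · sin C = cos(55.8°)·sin(28.9°) ≈ 0.272, again giving ≈ 74.2°.

≈ 74.2°N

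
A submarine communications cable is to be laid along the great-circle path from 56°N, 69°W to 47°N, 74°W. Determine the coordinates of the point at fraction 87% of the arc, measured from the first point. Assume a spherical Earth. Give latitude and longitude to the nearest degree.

≈ 48°N, 73°W

Convert each endpoint to a unit vector on the sphere (x = cos φ cos λ, y = cos φ sin λ, z = sin φ).
The central angle between the endpoints is δ = arccos(p₁·p₂) ≈ 0.166 rad (9.5°).
Interpolate at f = 0.87 with slerp weights a = sin((1−f)δ)/sin δ ≈ 0.131, b = sin(fδ)/sin δ ≈ 0.871.
p = a·p₁ + b·p₂ ≈ (0.190, -0.639, 0.745); φ = arcsin(p_z) ≈ 48.18°, λ = atan2(p_y, p_x) ≈ -73.45°.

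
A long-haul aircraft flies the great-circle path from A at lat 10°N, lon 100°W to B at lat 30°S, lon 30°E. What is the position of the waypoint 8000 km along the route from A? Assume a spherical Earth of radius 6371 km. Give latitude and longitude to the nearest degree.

The haversine formula gives a central angle δ ≈ 2.259 rad (129.4°) between the endpoints. The total great-circle distance is δ·R ≈ 2.259 × 6371 ≈ 14391 km, so the target fraction is f = 8000/14391 ≈ 0.556.
Interpolate at f ≈ 0.556 with slerp weights a = sin((1−f)δ)/sin δ ≈ 1.092, b = sin(fδ)/sin δ ≈ 1.231.
p = a·p₁ + b·p₂ ≈ (0.736, -0.526, -0.426); φ = arcsin(p_z) ≈ -25.20°, λ = atan2(p_y, p_x) ≈ -35.52°.

≈ lat 25°S, lon 36°W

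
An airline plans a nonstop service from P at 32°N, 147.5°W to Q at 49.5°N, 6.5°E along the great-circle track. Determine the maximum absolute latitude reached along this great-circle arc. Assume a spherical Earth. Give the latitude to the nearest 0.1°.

≈ 76.0°N

The great circle lies in the plane with unit normal n̂ = (p₁ × p₂)/|p₁ × p₂|.
Here n̂_z ≈ +0.242; the vertex latitude is φ_max = arccos|n̂_z| ≈ 76.0°.
Check via Clairaut: cos φ_max = |cos φ₁| · sin C = cos(32.0°)·sin(16.6°) ≈ 0.242, again giving ≈ 76.0°.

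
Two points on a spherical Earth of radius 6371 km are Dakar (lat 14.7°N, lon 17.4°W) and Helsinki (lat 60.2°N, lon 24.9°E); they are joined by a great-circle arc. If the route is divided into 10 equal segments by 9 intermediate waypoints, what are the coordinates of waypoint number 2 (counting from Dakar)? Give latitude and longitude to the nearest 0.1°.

≈ lat 24.7°N, lon 12.5°W

From cos δ = sin φ₁ sin φ₂ + cos φ₁ cos φ₂ cos Δλ, the central angle is δ ≈ 0.957 rad (54.8°).
Interpolate at f = 2/10 with slerp weights a = sin((1−f)δ)/sin δ ≈ 0.848, b = sin(fδ)/sin δ ≈ 0.233.
p = a·p₁ + b·p₂ ≈ (0.887, -0.197, 0.417); φ = arcsin(p_z) ≈ 24.65°, λ = atan2(p_y, p_x) ≈ -12.49°.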